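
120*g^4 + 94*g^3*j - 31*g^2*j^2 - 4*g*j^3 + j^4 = (-6*g + j)*(-4*g + j)*(g + j)*(5*g + j)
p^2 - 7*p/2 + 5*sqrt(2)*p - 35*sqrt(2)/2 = (p - 7/2)*(p + 5*sqrt(2))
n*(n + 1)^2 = n^3 + 2*n^2 + n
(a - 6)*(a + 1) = a^2 - 5*a - 6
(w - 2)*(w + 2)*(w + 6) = w^3 + 6*w^2 - 4*w - 24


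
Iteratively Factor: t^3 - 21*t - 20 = (t - 5)*(t^2 + 5*t + 4) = (t - 5)*(t + 1)*(t + 4)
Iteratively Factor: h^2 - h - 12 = (h + 3)*(h - 4)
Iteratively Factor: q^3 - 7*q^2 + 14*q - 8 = (q - 2)*(q^2 - 5*q + 4) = (q - 2)*(q - 1)*(q - 4)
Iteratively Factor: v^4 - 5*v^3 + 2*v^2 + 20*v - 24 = (v + 2)*(v^3 - 7*v^2 + 16*v - 12) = (v - 3)*(v + 2)*(v^2 - 4*v + 4) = (v - 3)*(v - 2)*(v + 2)*(v - 2)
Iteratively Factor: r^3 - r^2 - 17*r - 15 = (r - 5)*(r^2 + 4*r + 3) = (r - 5)*(r + 3)*(r + 1)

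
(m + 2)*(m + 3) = m^2 + 5*m + 6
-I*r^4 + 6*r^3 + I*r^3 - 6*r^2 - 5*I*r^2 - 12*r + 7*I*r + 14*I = (r - 2)*(r - I)*(r + 7*I)*(-I*r - I)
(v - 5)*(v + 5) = v^2 - 25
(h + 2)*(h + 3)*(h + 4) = h^3 + 9*h^2 + 26*h + 24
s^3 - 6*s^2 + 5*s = s*(s - 5)*(s - 1)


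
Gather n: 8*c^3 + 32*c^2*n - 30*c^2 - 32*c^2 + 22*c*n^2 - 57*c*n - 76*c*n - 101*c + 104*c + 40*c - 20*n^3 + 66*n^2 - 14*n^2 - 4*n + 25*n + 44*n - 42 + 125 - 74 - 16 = 8*c^3 - 62*c^2 + 43*c - 20*n^3 + n^2*(22*c + 52) + n*(32*c^2 - 133*c + 65) - 7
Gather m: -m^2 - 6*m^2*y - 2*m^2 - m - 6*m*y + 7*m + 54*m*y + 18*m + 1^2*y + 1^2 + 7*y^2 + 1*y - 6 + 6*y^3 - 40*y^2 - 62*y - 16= m^2*(-6*y - 3) + m*(48*y + 24) + 6*y^3 - 33*y^2 - 60*y - 21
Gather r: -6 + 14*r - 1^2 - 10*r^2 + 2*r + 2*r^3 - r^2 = 2*r^3 - 11*r^2 + 16*r - 7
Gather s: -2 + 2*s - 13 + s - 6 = 3*s - 21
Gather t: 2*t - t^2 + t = -t^2 + 3*t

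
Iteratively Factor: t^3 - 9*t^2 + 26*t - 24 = (t - 3)*(t^2 - 6*t + 8) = (t - 3)*(t - 2)*(t - 4)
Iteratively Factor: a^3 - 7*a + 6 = (a + 3)*(a^2 - 3*a + 2) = (a - 2)*(a + 3)*(a - 1)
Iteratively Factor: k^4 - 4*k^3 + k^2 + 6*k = (k)*(k^3 - 4*k^2 + k + 6) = k*(k - 2)*(k^2 - 2*k - 3) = k*(k - 2)*(k + 1)*(k - 3)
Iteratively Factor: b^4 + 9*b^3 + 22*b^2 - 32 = (b + 4)*(b^3 + 5*b^2 + 2*b - 8) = (b - 1)*(b + 4)*(b^2 + 6*b + 8) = (b - 1)*(b + 4)^2*(b + 2)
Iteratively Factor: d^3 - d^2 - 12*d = (d - 4)*(d^2 + 3*d) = d*(d - 4)*(d + 3)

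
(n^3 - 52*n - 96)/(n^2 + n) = (n^3 - 52*n - 96)/(n*(n + 1))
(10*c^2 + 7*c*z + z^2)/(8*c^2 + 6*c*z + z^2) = (5*c + z)/(4*c + z)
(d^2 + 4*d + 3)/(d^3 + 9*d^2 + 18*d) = (d + 1)/(d*(d + 6))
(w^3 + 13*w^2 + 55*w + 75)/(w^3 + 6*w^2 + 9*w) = (w^2 + 10*w + 25)/(w*(w + 3))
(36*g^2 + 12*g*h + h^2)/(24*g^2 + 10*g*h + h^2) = (6*g + h)/(4*g + h)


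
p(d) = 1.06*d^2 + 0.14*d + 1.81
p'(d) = 2.12*d + 0.14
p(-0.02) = 1.81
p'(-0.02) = 0.10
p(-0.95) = 2.63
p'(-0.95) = -1.87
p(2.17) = 7.11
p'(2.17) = 4.74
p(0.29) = 1.94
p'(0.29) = 0.75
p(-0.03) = 1.81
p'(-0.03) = 0.08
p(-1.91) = 5.41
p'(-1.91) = -3.91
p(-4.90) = 26.57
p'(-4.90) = -10.25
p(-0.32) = 1.87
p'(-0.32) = -0.54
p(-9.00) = 86.41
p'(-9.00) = -18.94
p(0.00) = 1.81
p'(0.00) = 0.14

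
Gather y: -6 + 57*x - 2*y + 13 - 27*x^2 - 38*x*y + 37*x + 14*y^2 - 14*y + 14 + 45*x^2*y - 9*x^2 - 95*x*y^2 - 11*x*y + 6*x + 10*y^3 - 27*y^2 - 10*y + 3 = -36*x^2 + 100*x + 10*y^3 + y^2*(-95*x - 13) + y*(45*x^2 - 49*x - 26) + 24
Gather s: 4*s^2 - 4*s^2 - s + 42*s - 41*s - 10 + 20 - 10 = 0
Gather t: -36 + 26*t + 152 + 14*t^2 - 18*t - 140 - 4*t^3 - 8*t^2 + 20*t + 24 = -4*t^3 + 6*t^2 + 28*t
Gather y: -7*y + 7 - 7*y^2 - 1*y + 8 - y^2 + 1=-8*y^2 - 8*y + 16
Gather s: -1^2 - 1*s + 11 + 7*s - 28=6*s - 18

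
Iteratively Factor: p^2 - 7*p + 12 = (p - 3)*(p - 4)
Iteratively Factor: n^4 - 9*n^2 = (n - 3)*(n^3 + 3*n^2) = (n - 3)*(n + 3)*(n^2) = n*(n - 3)*(n + 3)*(n)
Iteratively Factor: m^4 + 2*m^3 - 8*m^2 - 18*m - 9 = (m + 1)*(m^3 + m^2 - 9*m - 9) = (m + 1)^2*(m^2 - 9) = (m - 3)*(m + 1)^2*(m + 3)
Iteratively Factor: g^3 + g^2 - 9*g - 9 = (g + 1)*(g^2 - 9) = (g - 3)*(g + 1)*(g + 3)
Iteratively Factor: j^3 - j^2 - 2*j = (j)*(j^2 - j - 2) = j*(j - 2)*(j + 1)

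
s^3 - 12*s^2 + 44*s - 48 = (s - 6)*(s - 4)*(s - 2)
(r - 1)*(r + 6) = r^2 + 5*r - 6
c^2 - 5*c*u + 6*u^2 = (c - 3*u)*(c - 2*u)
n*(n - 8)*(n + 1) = n^3 - 7*n^2 - 8*n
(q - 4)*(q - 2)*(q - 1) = q^3 - 7*q^2 + 14*q - 8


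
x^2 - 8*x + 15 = (x - 5)*(x - 3)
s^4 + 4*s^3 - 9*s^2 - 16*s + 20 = (s - 2)*(s - 1)*(s + 2)*(s + 5)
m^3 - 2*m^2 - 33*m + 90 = (m - 5)*(m - 3)*(m + 6)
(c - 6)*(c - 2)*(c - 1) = c^3 - 9*c^2 + 20*c - 12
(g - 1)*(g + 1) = g^2 - 1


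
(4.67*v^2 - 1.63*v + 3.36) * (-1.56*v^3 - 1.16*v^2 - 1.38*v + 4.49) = -7.2852*v^5 - 2.8744*v^4 - 9.7954*v^3 + 19.3201*v^2 - 11.9555*v + 15.0864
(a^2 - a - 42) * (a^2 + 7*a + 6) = a^4 + 6*a^3 - 43*a^2 - 300*a - 252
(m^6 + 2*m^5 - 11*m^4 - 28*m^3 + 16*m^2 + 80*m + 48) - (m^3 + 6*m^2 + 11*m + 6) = m^6 + 2*m^5 - 11*m^4 - 29*m^3 + 10*m^2 + 69*m + 42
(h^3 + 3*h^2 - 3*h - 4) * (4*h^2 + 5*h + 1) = 4*h^5 + 17*h^4 + 4*h^3 - 28*h^2 - 23*h - 4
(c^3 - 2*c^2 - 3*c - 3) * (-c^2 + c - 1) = -c^5 + 3*c^4 + 2*c^2 + 3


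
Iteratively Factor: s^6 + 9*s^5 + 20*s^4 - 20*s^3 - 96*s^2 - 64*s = (s - 2)*(s^5 + 11*s^4 + 42*s^3 + 64*s^2 + 32*s) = (s - 2)*(s + 4)*(s^4 + 7*s^3 + 14*s^2 + 8*s) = (s - 2)*(s + 1)*(s + 4)*(s^3 + 6*s^2 + 8*s) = s*(s - 2)*(s + 1)*(s + 4)*(s^2 + 6*s + 8) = s*(s - 2)*(s + 1)*(s + 2)*(s + 4)*(s + 4)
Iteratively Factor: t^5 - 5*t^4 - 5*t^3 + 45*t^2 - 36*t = (t + 3)*(t^4 - 8*t^3 + 19*t^2 - 12*t) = t*(t + 3)*(t^3 - 8*t^2 + 19*t - 12) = t*(t - 1)*(t + 3)*(t^2 - 7*t + 12) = t*(t - 4)*(t - 1)*(t + 3)*(t - 3)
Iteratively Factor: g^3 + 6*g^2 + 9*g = (g + 3)*(g^2 + 3*g) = g*(g + 3)*(g + 3)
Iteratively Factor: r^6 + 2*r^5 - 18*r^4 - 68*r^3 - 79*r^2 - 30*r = (r + 2)*(r^5 - 18*r^3 - 32*r^2 - 15*r) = (r + 1)*(r + 2)*(r^4 - r^3 - 17*r^2 - 15*r) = r*(r + 1)*(r + 2)*(r^3 - r^2 - 17*r - 15) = r*(r + 1)^2*(r + 2)*(r^2 - 2*r - 15) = r*(r - 5)*(r + 1)^2*(r + 2)*(r + 3)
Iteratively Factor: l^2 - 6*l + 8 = (l - 4)*(l - 2)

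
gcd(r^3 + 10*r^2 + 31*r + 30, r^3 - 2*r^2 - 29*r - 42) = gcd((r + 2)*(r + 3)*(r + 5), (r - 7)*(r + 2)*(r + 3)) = r^2 + 5*r + 6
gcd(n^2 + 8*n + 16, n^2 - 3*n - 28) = n + 4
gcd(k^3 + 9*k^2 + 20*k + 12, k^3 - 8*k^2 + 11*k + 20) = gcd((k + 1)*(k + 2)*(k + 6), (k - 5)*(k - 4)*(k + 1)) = k + 1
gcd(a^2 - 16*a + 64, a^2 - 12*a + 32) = a - 8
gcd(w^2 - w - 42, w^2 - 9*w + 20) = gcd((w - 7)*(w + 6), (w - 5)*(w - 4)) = 1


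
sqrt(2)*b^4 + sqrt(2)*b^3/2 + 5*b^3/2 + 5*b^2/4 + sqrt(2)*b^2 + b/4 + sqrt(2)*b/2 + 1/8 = (b + 1/2)*(b + sqrt(2)/2)^2*(sqrt(2)*b + 1/2)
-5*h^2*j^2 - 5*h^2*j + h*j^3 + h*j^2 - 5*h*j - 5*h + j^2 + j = (-5*h + j)*(j + 1)*(h*j + 1)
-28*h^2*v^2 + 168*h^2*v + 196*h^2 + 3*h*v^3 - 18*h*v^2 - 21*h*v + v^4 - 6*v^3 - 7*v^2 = (-4*h + v)*(7*h + v)*(v - 7)*(v + 1)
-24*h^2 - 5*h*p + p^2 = (-8*h + p)*(3*h + p)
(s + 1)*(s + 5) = s^2 + 6*s + 5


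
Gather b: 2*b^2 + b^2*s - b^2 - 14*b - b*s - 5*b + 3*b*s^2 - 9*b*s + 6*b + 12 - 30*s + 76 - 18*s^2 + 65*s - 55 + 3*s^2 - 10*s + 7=b^2*(s + 1) + b*(3*s^2 - 10*s - 13) - 15*s^2 + 25*s + 40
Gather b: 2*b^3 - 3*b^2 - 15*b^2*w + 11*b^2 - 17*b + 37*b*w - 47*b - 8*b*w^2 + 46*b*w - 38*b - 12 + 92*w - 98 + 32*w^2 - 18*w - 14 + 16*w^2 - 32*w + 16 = 2*b^3 + b^2*(8 - 15*w) + b*(-8*w^2 + 83*w - 102) + 48*w^2 + 42*w - 108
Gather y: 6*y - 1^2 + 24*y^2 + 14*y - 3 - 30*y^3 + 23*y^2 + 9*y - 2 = -30*y^3 + 47*y^2 + 29*y - 6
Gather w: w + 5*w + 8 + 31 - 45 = 6*w - 6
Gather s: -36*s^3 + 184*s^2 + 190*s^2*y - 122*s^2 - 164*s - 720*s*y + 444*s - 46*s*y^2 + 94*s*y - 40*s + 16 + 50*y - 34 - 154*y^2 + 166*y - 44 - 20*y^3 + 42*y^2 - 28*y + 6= -36*s^3 + s^2*(190*y + 62) + s*(-46*y^2 - 626*y + 240) - 20*y^3 - 112*y^2 + 188*y - 56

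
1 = 1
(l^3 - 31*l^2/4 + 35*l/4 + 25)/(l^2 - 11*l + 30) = (l^2 - 11*l/4 - 5)/(l - 6)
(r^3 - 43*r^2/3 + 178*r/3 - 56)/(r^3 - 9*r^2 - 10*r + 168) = (r - 4/3)/(r + 4)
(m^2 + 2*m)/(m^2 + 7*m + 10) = m/(m + 5)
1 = 1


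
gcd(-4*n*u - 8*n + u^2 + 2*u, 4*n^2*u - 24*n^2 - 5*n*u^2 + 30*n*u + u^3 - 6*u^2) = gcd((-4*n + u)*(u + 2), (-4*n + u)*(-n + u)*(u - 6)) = -4*n + u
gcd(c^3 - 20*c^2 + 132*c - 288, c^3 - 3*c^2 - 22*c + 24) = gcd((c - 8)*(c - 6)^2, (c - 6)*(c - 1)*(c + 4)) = c - 6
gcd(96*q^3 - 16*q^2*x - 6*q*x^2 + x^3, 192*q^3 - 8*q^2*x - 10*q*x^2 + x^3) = -24*q^2 - 2*q*x + x^2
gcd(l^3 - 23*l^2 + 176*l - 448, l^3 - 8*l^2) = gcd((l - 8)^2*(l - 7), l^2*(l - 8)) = l - 8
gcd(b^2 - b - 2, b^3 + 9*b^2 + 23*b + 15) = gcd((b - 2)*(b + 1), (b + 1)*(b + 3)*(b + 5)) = b + 1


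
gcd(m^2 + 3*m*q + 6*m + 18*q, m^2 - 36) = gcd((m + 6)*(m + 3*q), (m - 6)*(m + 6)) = m + 6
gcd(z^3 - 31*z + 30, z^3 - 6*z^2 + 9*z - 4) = z - 1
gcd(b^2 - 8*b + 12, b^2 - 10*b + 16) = b - 2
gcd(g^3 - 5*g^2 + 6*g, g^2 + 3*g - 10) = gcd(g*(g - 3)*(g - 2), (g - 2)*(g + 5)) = g - 2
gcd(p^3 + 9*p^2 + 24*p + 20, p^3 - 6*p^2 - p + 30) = p + 2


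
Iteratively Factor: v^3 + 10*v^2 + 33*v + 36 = (v + 3)*(v^2 + 7*v + 12) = (v + 3)*(v + 4)*(v + 3)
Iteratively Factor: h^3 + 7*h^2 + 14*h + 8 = (h + 2)*(h^2 + 5*h + 4) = (h + 2)*(h + 4)*(h + 1)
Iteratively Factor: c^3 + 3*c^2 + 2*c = (c)*(c^2 + 3*c + 2) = c*(c + 2)*(c + 1)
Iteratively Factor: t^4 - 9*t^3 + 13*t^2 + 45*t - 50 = (t + 2)*(t^3 - 11*t^2 + 35*t - 25) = (t - 5)*(t + 2)*(t^2 - 6*t + 5) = (t - 5)*(t - 1)*(t + 2)*(t - 5)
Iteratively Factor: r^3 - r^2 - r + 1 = (r - 1)*(r^2 - 1) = (r - 1)*(r + 1)*(r - 1)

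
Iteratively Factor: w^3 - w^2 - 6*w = (w)*(w^2 - w - 6) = w*(w + 2)*(w - 3)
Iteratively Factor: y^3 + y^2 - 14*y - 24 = (y + 2)*(y^2 - y - 12) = (y + 2)*(y + 3)*(y - 4)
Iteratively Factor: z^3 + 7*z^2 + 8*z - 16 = (z + 4)*(z^2 + 3*z - 4) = (z - 1)*(z + 4)*(z + 4)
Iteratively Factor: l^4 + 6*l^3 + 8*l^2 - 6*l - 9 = (l + 3)*(l^3 + 3*l^2 - l - 3) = (l + 1)*(l + 3)*(l^2 + 2*l - 3) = (l - 1)*(l + 1)*(l + 3)*(l + 3)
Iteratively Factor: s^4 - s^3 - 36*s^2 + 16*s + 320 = (s + 4)*(s^3 - 5*s^2 - 16*s + 80) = (s + 4)^2*(s^2 - 9*s + 20) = (s - 4)*(s + 4)^2*(s - 5)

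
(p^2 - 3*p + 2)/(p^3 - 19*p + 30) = (p - 1)/(p^2 + 2*p - 15)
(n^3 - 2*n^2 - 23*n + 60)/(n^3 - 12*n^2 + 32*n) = (n^2 + 2*n - 15)/(n*(n - 8))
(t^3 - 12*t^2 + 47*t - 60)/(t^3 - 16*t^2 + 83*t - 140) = (t - 3)/(t - 7)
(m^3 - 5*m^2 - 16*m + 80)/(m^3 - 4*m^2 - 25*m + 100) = (m + 4)/(m + 5)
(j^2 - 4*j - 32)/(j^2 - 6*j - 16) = (j + 4)/(j + 2)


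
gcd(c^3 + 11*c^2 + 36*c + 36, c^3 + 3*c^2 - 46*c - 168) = c + 6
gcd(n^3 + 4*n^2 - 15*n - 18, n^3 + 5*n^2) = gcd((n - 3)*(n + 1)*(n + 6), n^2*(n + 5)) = 1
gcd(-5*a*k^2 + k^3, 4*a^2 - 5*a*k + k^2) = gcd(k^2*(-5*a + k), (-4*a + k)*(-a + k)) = 1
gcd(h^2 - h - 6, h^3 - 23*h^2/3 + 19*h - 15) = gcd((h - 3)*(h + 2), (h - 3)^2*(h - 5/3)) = h - 3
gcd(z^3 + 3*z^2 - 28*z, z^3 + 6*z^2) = z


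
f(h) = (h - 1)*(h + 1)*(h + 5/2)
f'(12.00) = 491.00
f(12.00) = 2073.50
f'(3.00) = 41.00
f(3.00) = 44.00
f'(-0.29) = -2.20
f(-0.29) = -2.02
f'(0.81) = 5.02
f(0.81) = -1.14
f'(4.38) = 78.45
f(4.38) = 125.11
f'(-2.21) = 2.60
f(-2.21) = 1.13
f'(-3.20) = 13.72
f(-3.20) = -6.47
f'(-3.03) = 11.39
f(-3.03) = -4.34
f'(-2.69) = 7.26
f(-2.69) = -1.18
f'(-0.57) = -2.88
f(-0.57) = -1.30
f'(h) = (h - 1)*(h + 1) + (h - 1)*(h + 5/2) + (h + 1)*(h + 5/2)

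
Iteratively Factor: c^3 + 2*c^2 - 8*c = (c + 4)*(c^2 - 2*c) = c*(c + 4)*(c - 2)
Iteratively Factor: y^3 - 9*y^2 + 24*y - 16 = (y - 4)*(y^2 - 5*y + 4) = (y - 4)^2*(y - 1)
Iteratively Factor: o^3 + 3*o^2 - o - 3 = (o - 1)*(o^2 + 4*o + 3) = (o - 1)*(o + 3)*(o + 1)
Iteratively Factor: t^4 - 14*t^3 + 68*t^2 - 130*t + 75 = (t - 5)*(t^3 - 9*t^2 + 23*t - 15) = (t - 5)*(t - 3)*(t^2 - 6*t + 5) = (t - 5)*(t - 3)*(t - 1)*(t - 5)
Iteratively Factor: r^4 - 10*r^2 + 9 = (r + 3)*(r^3 - 3*r^2 - r + 3) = (r - 3)*(r + 3)*(r^2 - 1) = (r - 3)*(r - 1)*(r + 3)*(r + 1)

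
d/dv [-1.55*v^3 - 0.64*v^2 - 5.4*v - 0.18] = -4.65*v^2 - 1.28*v - 5.4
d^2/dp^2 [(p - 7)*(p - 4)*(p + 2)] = 6*p - 18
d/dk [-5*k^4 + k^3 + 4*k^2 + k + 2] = -20*k^3 + 3*k^2 + 8*k + 1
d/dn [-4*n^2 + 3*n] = 3 - 8*n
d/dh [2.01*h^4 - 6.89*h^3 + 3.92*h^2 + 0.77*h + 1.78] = 8.04*h^3 - 20.67*h^2 + 7.84*h + 0.77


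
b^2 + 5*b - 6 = (b - 1)*(b + 6)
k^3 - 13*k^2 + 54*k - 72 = (k - 6)*(k - 4)*(k - 3)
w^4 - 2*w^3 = w^3*(w - 2)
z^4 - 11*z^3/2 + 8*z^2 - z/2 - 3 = (z - 3)*(z - 2)*(z - 1)*(z + 1/2)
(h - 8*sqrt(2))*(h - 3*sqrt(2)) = h^2 - 11*sqrt(2)*h + 48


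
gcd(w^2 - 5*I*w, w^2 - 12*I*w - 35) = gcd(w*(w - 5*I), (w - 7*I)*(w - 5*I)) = w - 5*I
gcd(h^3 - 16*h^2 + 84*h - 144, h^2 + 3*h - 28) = h - 4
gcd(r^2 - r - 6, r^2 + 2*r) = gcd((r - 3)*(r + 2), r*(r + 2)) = r + 2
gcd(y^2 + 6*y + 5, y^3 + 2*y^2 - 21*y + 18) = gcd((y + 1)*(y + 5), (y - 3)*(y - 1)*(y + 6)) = 1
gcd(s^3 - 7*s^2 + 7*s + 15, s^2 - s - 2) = s + 1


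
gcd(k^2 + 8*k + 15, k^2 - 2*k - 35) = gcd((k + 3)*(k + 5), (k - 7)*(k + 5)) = k + 5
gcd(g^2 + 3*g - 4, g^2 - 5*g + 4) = g - 1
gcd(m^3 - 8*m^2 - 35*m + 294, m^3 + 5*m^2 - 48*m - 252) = m^2 - m - 42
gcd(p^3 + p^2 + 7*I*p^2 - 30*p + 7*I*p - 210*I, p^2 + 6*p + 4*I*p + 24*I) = p + 6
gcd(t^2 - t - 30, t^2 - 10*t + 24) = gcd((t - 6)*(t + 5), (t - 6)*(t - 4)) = t - 6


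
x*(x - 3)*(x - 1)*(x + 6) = x^4 + 2*x^3 - 21*x^2 + 18*x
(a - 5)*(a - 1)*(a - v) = a^3 - a^2*v - 6*a^2 + 6*a*v + 5*a - 5*v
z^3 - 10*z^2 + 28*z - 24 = (z - 6)*(z - 2)^2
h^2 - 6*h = h*(h - 6)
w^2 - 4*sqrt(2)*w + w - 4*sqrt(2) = (w + 1)*(w - 4*sqrt(2))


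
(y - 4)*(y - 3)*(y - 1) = y^3 - 8*y^2 + 19*y - 12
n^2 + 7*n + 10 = (n + 2)*(n + 5)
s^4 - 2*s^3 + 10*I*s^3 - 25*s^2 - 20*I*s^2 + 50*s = s*(s - 2)*(s + 5*I)^2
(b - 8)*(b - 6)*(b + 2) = b^3 - 12*b^2 + 20*b + 96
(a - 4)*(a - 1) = a^2 - 5*a + 4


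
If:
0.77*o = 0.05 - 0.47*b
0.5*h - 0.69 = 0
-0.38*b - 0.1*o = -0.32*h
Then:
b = 1.36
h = 1.38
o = -0.77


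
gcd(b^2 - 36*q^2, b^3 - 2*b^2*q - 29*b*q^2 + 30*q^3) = -b + 6*q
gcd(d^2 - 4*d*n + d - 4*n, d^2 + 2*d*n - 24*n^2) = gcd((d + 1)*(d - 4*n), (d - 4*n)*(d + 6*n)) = d - 4*n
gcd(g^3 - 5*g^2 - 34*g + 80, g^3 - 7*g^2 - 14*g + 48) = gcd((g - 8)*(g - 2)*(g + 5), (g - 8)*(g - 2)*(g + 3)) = g^2 - 10*g + 16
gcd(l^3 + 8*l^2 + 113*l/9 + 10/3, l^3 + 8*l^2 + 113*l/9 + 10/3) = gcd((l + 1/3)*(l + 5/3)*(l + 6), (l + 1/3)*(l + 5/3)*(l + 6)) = l^3 + 8*l^2 + 113*l/9 + 10/3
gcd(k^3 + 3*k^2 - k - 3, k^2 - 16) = 1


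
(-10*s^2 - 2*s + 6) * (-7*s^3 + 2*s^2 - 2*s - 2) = 70*s^5 - 6*s^4 - 26*s^3 + 36*s^2 - 8*s - 12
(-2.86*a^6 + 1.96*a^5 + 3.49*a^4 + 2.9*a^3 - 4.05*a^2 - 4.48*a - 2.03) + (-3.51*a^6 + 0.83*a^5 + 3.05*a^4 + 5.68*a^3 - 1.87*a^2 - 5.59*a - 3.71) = -6.37*a^6 + 2.79*a^5 + 6.54*a^4 + 8.58*a^3 - 5.92*a^2 - 10.07*a - 5.74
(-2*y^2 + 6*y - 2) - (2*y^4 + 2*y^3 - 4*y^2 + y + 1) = -2*y^4 - 2*y^3 + 2*y^2 + 5*y - 3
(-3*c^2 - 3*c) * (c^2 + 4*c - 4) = -3*c^4 - 15*c^3 + 12*c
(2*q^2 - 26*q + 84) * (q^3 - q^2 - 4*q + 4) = 2*q^5 - 28*q^4 + 102*q^3 + 28*q^2 - 440*q + 336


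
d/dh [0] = 0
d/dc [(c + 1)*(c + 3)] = 2*c + 4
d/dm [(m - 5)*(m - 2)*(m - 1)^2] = 4*m^3 - 27*m^2 + 50*m - 27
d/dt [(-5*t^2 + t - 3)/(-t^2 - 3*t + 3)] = 2*(8*t^2 - 18*t - 3)/(t^4 + 6*t^3 + 3*t^2 - 18*t + 9)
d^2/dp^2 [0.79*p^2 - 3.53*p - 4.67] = 1.58000000000000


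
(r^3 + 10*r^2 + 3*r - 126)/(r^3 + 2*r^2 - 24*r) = (r^2 + 4*r - 21)/(r*(r - 4))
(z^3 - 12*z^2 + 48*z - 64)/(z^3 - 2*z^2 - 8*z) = (z^2 - 8*z + 16)/(z*(z + 2))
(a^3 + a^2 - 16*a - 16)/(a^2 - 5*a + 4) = (a^2 + 5*a + 4)/(a - 1)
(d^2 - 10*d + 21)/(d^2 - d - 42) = (d - 3)/(d + 6)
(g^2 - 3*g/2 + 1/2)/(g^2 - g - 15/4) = 2*(-2*g^2 + 3*g - 1)/(-4*g^2 + 4*g + 15)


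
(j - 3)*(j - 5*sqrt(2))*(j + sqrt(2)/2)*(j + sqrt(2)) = j^4 - 7*sqrt(2)*j^3/2 - 3*j^3 - 14*j^2 + 21*sqrt(2)*j^2/2 - 5*sqrt(2)*j + 42*j + 15*sqrt(2)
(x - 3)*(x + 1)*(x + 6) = x^3 + 4*x^2 - 15*x - 18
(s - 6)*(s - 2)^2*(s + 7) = s^4 - 3*s^3 - 42*s^2 + 172*s - 168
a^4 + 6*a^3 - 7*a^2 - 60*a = a*(a - 3)*(a + 4)*(a + 5)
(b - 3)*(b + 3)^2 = b^3 + 3*b^2 - 9*b - 27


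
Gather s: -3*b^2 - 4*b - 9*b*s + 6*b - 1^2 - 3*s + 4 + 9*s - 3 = -3*b^2 + 2*b + s*(6 - 9*b)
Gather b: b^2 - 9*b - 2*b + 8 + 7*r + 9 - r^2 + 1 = b^2 - 11*b - r^2 + 7*r + 18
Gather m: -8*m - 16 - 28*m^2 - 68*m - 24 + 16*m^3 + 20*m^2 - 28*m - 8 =16*m^3 - 8*m^2 - 104*m - 48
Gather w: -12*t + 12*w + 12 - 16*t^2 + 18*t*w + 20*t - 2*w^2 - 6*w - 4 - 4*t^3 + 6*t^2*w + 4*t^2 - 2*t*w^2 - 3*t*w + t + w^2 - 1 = -4*t^3 - 12*t^2 + 9*t + w^2*(-2*t - 1) + w*(6*t^2 + 15*t + 6) + 7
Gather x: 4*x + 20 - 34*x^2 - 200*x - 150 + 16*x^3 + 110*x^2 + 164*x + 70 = 16*x^3 + 76*x^2 - 32*x - 60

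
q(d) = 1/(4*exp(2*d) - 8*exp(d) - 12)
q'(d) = (-8*exp(2*d) + 8*exp(d))/(4*exp(2*d) - 8*exp(d) - 12)^2 = (1 - exp(d))*exp(d)/(2*(-exp(2*d) + 2*exp(d) + 3)^2)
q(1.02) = -0.29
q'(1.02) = -3.36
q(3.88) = 0.00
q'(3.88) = -0.00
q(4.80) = 0.00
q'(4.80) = -0.00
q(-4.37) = -0.08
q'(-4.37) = 0.00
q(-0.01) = -0.06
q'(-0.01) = 0.00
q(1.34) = 0.06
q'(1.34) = -0.35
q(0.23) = -0.06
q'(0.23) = -0.01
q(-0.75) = -0.07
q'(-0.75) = 0.01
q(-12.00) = -0.08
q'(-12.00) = 0.00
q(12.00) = 0.00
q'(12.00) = 0.00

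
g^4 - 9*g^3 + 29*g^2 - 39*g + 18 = (g - 3)^2*(g - 2)*(g - 1)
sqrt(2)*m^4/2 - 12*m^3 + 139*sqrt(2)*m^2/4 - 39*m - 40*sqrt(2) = (m - 8*sqrt(2))*(m - 5*sqrt(2)/2)*(m - 2*sqrt(2))*(sqrt(2)*m/2 + 1/2)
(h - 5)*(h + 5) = h^2 - 25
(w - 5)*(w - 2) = w^2 - 7*w + 10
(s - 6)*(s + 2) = s^2 - 4*s - 12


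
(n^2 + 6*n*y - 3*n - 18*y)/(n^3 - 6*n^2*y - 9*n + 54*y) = (-n - 6*y)/(-n^2 + 6*n*y - 3*n + 18*y)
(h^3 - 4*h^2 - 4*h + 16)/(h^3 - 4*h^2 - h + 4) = (h^2 - 4)/(h^2 - 1)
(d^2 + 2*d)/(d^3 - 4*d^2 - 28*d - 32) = d/(d^2 - 6*d - 16)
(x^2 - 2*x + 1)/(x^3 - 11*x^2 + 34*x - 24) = (x - 1)/(x^2 - 10*x + 24)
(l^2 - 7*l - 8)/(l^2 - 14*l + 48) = (l + 1)/(l - 6)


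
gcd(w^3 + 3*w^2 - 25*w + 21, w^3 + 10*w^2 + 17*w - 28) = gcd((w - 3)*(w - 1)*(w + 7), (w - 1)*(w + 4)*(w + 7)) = w^2 + 6*w - 7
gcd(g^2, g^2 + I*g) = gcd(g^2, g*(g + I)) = g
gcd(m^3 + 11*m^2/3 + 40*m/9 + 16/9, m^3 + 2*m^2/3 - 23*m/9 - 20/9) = m^2 + 7*m/3 + 4/3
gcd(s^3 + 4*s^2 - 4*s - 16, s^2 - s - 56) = 1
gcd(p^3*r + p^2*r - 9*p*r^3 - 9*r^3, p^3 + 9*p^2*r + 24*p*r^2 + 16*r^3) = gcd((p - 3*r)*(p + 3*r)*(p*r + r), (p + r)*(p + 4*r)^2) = 1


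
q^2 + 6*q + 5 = (q + 1)*(q + 5)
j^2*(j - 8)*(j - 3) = j^4 - 11*j^3 + 24*j^2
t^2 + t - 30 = (t - 5)*(t + 6)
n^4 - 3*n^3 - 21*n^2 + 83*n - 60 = (n - 4)*(n - 3)*(n - 1)*(n + 5)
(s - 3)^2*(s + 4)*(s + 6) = s^4 + 4*s^3 - 27*s^2 - 54*s + 216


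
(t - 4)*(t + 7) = t^2 + 3*t - 28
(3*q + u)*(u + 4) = 3*q*u + 12*q + u^2 + 4*u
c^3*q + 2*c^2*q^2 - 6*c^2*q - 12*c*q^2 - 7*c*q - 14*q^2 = (c - 7)*(c + 2*q)*(c*q + q)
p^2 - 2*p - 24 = (p - 6)*(p + 4)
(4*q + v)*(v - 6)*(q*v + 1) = 4*q^2*v^2 - 24*q^2*v + q*v^3 - 6*q*v^2 + 4*q*v - 24*q + v^2 - 6*v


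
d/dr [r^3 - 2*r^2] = r*(3*r - 4)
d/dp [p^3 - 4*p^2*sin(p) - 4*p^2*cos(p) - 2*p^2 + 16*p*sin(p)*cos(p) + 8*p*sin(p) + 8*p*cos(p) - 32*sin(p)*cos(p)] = -4*sqrt(2)*p^2*cos(p + pi/4) + 3*p^2 - 16*p*sin(p) + 16*p*cos(2*p) - 4*p + 8*sin(2*p) + 8*sqrt(2)*sin(p + pi/4) - 32*cos(2*p)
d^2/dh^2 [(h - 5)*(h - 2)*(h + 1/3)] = 6*h - 40/3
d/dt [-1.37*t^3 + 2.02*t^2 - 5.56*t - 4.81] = -4.11*t^2 + 4.04*t - 5.56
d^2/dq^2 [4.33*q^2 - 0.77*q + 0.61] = 8.66000000000000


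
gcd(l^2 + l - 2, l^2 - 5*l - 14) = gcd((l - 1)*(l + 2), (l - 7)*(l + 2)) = l + 2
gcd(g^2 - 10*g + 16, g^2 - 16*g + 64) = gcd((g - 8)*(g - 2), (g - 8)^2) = g - 8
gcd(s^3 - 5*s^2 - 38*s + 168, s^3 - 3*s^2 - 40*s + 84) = s^2 - s - 42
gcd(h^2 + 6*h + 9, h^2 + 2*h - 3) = h + 3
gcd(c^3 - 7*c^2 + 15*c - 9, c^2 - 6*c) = 1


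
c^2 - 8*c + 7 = (c - 7)*(c - 1)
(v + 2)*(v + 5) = v^2 + 7*v + 10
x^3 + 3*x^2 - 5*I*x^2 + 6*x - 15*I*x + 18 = (x + 3)*(x - 6*I)*(x + I)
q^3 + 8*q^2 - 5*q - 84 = (q - 3)*(q + 4)*(q + 7)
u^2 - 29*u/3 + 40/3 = (u - 8)*(u - 5/3)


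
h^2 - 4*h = h*(h - 4)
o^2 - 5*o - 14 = (o - 7)*(o + 2)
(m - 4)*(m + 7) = m^2 + 3*m - 28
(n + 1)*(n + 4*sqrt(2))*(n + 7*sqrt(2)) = n^3 + n^2 + 11*sqrt(2)*n^2 + 11*sqrt(2)*n + 56*n + 56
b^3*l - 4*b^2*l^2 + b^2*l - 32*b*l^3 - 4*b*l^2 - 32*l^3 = (b - 8*l)*(b + 4*l)*(b*l + l)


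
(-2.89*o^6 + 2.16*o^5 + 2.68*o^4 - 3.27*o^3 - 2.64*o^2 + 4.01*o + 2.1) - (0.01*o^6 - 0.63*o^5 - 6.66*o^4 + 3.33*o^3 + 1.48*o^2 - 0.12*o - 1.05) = -2.9*o^6 + 2.79*o^5 + 9.34*o^4 - 6.6*o^3 - 4.12*o^2 + 4.13*o + 3.15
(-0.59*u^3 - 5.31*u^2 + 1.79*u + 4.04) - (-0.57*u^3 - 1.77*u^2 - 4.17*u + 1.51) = -0.02*u^3 - 3.54*u^2 + 5.96*u + 2.53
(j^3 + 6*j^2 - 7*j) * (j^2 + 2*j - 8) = j^5 + 8*j^4 - 3*j^3 - 62*j^2 + 56*j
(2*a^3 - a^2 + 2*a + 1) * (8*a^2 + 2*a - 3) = 16*a^5 - 4*a^4 + 8*a^3 + 15*a^2 - 4*a - 3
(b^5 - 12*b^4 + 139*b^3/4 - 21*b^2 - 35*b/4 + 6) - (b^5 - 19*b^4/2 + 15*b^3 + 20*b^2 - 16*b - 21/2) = -5*b^4/2 + 79*b^3/4 - 41*b^2 + 29*b/4 + 33/2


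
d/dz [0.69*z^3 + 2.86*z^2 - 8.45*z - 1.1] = 2.07*z^2 + 5.72*z - 8.45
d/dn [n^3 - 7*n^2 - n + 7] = 3*n^2 - 14*n - 1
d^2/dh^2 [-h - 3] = 0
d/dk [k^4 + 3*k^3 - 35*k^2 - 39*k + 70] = 4*k^3 + 9*k^2 - 70*k - 39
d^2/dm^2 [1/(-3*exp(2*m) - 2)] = (24 - 36*exp(2*m))*exp(2*m)/(3*exp(2*m) + 2)^3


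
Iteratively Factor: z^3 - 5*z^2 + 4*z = (z - 1)*(z^2 - 4*z) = (z - 4)*(z - 1)*(z)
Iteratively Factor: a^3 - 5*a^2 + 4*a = (a - 4)*(a^2 - a) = (a - 4)*(a - 1)*(a)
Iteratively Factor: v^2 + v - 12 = (v + 4)*(v - 3)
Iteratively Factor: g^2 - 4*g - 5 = (g + 1)*(g - 5)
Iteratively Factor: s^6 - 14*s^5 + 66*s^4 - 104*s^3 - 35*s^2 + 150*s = (s - 2)*(s^5 - 12*s^4 + 42*s^3 - 20*s^2 - 75*s) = (s - 3)*(s - 2)*(s^4 - 9*s^3 + 15*s^2 + 25*s) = (s - 3)*(s - 2)*(s + 1)*(s^3 - 10*s^2 + 25*s) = (s - 5)*(s - 3)*(s - 2)*(s + 1)*(s^2 - 5*s) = s*(s - 5)*(s - 3)*(s - 2)*(s + 1)*(s - 5)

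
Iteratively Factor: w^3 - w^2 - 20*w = (w + 4)*(w^2 - 5*w) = w*(w + 4)*(w - 5)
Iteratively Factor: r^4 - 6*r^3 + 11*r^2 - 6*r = (r - 1)*(r^3 - 5*r^2 + 6*r) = (r - 3)*(r - 1)*(r^2 - 2*r) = r*(r - 3)*(r - 1)*(r - 2)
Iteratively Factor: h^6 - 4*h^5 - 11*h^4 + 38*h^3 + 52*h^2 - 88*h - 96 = (h - 3)*(h^5 - h^4 - 14*h^3 - 4*h^2 + 40*h + 32) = (h - 3)*(h + 2)*(h^4 - 3*h^3 - 8*h^2 + 12*h + 16) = (h - 3)*(h + 1)*(h + 2)*(h^3 - 4*h^2 - 4*h + 16) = (h - 3)*(h + 1)*(h + 2)^2*(h^2 - 6*h + 8) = (h - 3)*(h - 2)*(h + 1)*(h + 2)^2*(h - 4)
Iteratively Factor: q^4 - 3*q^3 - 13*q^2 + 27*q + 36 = (q + 1)*(q^3 - 4*q^2 - 9*q + 36) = (q + 1)*(q + 3)*(q^2 - 7*q + 12) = (q - 3)*(q + 1)*(q + 3)*(q - 4)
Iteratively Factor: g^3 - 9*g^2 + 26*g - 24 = (g - 4)*(g^2 - 5*g + 6) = (g - 4)*(g - 3)*(g - 2)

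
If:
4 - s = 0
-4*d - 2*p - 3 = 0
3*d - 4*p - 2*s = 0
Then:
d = 2/11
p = -41/22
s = 4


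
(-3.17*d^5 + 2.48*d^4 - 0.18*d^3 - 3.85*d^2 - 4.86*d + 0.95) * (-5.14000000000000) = 16.2938*d^5 - 12.7472*d^4 + 0.9252*d^3 + 19.789*d^2 + 24.9804*d - 4.883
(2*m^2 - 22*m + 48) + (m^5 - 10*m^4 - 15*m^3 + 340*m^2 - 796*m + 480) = m^5 - 10*m^4 - 15*m^3 + 342*m^2 - 818*m + 528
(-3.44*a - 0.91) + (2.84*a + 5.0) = 4.09 - 0.6*a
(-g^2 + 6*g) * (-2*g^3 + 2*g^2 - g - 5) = 2*g^5 - 14*g^4 + 13*g^3 - g^2 - 30*g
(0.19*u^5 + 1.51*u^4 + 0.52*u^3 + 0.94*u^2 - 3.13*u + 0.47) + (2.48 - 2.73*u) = 0.19*u^5 + 1.51*u^4 + 0.52*u^3 + 0.94*u^2 - 5.86*u + 2.95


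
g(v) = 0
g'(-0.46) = 0.00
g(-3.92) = 0.00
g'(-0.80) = 0.00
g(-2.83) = 0.00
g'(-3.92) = 0.00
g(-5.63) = 0.00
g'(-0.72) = 0.00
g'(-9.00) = 0.00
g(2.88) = 0.00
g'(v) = 0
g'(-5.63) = 0.00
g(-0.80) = 0.00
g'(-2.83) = 0.00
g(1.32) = 0.00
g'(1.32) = 0.00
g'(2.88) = 0.00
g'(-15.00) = 0.00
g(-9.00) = 0.00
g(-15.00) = 0.00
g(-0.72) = 0.00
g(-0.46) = 0.00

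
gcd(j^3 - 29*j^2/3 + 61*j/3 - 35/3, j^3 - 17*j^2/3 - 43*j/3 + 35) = j^2 - 26*j/3 + 35/3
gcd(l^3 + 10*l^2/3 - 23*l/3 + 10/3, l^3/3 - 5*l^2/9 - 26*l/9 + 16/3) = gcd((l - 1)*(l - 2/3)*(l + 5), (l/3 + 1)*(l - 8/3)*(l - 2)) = 1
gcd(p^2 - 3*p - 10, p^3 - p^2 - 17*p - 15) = p - 5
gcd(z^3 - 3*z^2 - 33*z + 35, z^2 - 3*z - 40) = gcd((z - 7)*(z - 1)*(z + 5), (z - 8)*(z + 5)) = z + 5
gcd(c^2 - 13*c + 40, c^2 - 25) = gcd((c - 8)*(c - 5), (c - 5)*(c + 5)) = c - 5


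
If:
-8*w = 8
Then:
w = -1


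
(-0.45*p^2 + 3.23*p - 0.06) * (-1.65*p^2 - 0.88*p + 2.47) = 0.7425*p^4 - 4.9335*p^3 - 3.8549*p^2 + 8.0309*p - 0.1482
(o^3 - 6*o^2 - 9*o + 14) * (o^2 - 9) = o^5 - 6*o^4 - 18*o^3 + 68*o^2 + 81*o - 126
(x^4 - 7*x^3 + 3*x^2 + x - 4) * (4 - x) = -x^5 + 11*x^4 - 31*x^3 + 11*x^2 + 8*x - 16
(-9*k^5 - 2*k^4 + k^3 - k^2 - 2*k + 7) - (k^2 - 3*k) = -9*k^5 - 2*k^4 + k^3 - 2*k^2 + k + 7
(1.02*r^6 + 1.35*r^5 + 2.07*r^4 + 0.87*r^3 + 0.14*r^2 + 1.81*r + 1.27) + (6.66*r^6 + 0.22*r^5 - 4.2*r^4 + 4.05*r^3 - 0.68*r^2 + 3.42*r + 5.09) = 7.68*r^6 + 1.57*r^5 - 2.13*r^4 + 4.92*r^3 - 0.54*r^2 + 5.23*r + 6.36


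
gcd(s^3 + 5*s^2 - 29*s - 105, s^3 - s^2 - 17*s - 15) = s^2 - 2*s - 15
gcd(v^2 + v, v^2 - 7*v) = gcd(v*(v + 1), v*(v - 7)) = v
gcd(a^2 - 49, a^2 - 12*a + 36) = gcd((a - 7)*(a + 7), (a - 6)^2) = 1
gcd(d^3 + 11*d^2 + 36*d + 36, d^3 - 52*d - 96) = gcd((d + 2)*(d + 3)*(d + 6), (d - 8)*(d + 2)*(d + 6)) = d^2 + 8*d + 12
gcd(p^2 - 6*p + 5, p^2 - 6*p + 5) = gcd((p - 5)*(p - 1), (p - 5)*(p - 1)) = p^2 - 6*p + 5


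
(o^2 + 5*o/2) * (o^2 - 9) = o^4 + 5*o^3/2 - 9*o^2 - 45*o/2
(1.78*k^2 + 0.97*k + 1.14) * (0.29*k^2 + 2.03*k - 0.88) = 0.5162*k^4 + 3.8947*k^3 + 0.7333*k^2 + 1.4606*k - 1.0032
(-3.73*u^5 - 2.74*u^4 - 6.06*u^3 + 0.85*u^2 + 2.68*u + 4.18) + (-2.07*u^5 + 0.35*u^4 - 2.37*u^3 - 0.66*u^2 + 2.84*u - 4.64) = -5.8*u^5 - 2.39*u^4 - 8.43*u^3 + 0.19*u^2 + 5.52*u - 0.46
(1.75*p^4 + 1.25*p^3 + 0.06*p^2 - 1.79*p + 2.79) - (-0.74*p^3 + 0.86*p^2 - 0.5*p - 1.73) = 1.75*p^4 + 1.99*p^3 - 0.8*p^2 - 1.29*p + 4.52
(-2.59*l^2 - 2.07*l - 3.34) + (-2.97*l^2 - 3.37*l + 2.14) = -5.56*l^2 - 5.44*l - 1.2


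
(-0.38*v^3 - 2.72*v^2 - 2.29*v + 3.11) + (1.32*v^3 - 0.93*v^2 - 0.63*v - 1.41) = 0.94*v^3 - 3.65*v^2 - 2.92*v + 1.7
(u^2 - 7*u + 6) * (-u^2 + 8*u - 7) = -u^4 + 15*u^3 - 69*u^2 + 97*u - 42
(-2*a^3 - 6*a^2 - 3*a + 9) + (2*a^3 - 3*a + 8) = -6*a^2 - 6*a + 17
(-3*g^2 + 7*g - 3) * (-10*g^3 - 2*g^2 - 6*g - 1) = 30*g^5 - 64*g^4 + 34*g^3 - 33*g^2 + 11*g + 3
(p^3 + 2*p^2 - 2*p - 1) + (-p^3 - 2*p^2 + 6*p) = 4*p - 1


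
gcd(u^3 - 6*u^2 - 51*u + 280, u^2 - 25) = u - 5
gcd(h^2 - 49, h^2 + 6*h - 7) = h + 7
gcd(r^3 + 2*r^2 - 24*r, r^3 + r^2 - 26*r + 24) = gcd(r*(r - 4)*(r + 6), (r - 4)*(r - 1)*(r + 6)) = r^2 + 2*r - 24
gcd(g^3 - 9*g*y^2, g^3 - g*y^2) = g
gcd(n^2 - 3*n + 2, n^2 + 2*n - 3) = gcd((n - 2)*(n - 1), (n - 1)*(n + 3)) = n - 1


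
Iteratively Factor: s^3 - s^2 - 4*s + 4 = (s + 2)*(s^2 - 3*s + 2) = (s - 1)*(s + 2)*(s - 2)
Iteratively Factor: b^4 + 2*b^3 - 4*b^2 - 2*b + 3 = (b + 1)*(b^3 + b^2 - 5*b + 3) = (b + 1)*(b + 3)*(b^2 - 2*b + 1) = (b - 1)*(b + 1)*(b + 3)*(b - 1)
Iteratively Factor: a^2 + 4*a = (a)*(a + 4)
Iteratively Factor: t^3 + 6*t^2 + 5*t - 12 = (t + 3)*(t^2 + 3*t - 4) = (t - 1)*(t + 3)*(t + 4)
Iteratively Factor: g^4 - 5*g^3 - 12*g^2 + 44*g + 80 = (g + 2)*(g^3 - 7*g^2 + 2*g + 40) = (g - 5)*(g + 2)*(g^2 - 2*g - 8) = (g - 5)*(g - 4)*(g + 2)*(g + 2)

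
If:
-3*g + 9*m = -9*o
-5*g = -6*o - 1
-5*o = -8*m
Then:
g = 13/49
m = 5/147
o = 8/147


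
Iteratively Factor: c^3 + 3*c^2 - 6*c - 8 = (c - 2)*(c^2 + 5*c + 4) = (c - 2)*(c + 4)*(c + 1)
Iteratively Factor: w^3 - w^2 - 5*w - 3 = (w - 3)*(w^2 + 2*w + 1) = (w - 3)*(w + 1)*(w + 1)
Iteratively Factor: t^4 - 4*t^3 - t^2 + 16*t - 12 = (t + 2)*(t^3 - 6*t^2 + 11*t - 6) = (t - 1)*(t + 2)*(t^2 - 5*t + 6) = (t - 3)*(t - 1)*(t + 2)*(t - 2)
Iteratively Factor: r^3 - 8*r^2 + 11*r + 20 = (r - 4)*(r^2 - 4*r - 5) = (r - 5)*(r - 4)*(r + 1)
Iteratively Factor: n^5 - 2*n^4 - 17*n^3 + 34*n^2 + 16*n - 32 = (n + 1)*(n^4 - 3*n^3 - 14*n^2 + 48*n - 32) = (n - 2)*(n + 1)*(n^3 - n^2 - 16*n + 16) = (n - 2)*(n - 1)*(n + 1)*(n^2 - 16) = (n - 4)*(n - 2)*(n - 1)*(n + 1)*(n + 4)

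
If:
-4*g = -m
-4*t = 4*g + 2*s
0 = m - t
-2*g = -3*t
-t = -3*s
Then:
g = 0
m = 0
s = 0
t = 0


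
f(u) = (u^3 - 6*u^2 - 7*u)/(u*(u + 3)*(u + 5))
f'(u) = (3*u^2 - 12*u - 7)/(u*(u + 3)*(u + 5)) - (u^3 - 6*u^2 - 7*u)/(u*(u + 3)*(u + 5)^2) - (u^3 - 6*u^2 - 7*u)/(u*(u + 3)^2*(u + 5)) - (u^3 - 6*u^2 - 7*u)/(u^2*(u + 3)*(u + 5))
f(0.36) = -0.50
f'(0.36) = -0.05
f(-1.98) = 2.86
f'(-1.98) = -6.98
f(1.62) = -0.46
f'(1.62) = 0.08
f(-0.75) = -0.20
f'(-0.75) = -0.65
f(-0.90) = -0.09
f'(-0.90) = -0.84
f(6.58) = -0.03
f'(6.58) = 0.07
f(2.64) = -0.37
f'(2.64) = 0.10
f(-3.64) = -32.27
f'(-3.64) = -11.44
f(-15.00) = 2.57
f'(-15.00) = 0.17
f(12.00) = 0.25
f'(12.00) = 0.04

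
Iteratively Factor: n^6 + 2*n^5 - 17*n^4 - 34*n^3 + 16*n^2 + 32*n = (n + 2)*(n^5 - 17*n^3 + 16*n) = (n - 1)*(n + 2)*(n^4 + n^3 - 16*n^2 - 16*n) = (n - 4)*(n - 1)*(n + 2)*(n^3 + 5*n^2 + 4*n) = (n - 4)*(n - 1)*(n + 2)*(n + 4)*(n^2 + n) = n*(n - 4)*(n - 1)*(n + 2)*(n + 4)*(n + 1)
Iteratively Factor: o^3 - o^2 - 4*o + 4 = (o + 2)*(o^2 - 3*o + 2) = (o - 2)*(o + 2)*(o - 1)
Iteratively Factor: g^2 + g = (g)*(g + 1)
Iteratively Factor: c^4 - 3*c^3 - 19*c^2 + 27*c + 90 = (c - 5)*(c^3 + 2*c^2 - 9*c - 18) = (c - 5)*(c - 3)*(c^2 + 5*c + 6) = (c - 5)*(c - 3)*(c + 2)*(c + 3)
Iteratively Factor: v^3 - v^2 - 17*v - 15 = (v + 3)*(v^2 - 4*v - 5) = (v - 5)*(v + 3)*(v + 1)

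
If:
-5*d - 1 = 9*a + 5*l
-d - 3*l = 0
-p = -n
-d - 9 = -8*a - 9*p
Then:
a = 87/107 - 90*p/107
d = 243*p/107 - 267/107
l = 89/107 - 81*p/107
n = p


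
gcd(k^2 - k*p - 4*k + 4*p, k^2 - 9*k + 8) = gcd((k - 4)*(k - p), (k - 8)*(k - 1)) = 1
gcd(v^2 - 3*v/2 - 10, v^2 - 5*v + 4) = v - 4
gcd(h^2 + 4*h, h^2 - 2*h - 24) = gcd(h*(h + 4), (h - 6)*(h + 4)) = h + 4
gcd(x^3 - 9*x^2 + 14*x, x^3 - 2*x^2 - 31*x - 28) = x - 7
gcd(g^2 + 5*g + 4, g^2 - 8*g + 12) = 1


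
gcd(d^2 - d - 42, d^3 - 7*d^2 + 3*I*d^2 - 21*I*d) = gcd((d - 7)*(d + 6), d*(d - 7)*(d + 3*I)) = d - 7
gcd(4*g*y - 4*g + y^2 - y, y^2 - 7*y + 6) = y - 1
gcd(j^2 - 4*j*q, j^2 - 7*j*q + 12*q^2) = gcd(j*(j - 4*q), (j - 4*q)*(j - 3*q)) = -j + 4*q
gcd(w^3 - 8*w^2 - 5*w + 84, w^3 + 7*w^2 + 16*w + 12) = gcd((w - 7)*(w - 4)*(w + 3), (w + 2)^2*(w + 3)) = w + 3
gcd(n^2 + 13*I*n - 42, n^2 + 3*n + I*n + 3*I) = 1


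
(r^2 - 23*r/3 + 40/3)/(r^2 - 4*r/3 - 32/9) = 3*(r - 5)/(3*r + 4)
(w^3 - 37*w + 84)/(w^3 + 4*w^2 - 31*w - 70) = (w^2 - 7*w + 12)/(w^2 - 3*w - 10)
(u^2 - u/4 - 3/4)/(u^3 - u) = (u + 3/4)/(u*(u + 1))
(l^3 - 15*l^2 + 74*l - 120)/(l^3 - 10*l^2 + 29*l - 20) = (l - 6)/(l - 1)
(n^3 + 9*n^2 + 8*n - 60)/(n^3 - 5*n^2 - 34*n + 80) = (n + 6)/(n - 8)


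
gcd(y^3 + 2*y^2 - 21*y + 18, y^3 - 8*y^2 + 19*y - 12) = y^2 - 4*y + 3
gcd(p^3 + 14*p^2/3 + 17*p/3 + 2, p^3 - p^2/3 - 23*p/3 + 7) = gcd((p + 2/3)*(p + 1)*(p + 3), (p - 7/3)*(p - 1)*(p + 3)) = p + 3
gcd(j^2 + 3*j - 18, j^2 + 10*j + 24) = j + 6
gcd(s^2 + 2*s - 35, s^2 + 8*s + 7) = s + 7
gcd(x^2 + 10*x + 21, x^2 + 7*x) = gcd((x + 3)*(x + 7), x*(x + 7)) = x + 7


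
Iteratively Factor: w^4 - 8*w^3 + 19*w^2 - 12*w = (w - 3)*(w^3 - 5*w^2 + 4*w) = (w - 3)*(w - 1)*(w^2 - 4*w) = w*(w - 3)*(w - 1)*(w - 4)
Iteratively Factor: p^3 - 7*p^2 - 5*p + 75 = (p - 5)*(p^2 - 2*p - 15) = (p - 5)*(p + 3)*(p - 5)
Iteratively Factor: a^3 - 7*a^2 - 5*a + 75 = (a - 5)*(a^2 - 2*a - 15) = (a - 5)^2*(a + 3)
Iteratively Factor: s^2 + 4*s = (s + 4)*(s)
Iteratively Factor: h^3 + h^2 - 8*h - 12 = (h + 2)*(h^2 - h - 6) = (h + 2)^2*(h - 3)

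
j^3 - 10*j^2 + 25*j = j*(j - 5)^2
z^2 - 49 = (z - 7)*(z + 7)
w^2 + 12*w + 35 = (w + 5)*(w + 7)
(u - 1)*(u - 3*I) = u^2 - u - 3*I*u + 3*I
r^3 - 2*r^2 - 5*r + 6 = (r - 3)*(r - 1)*(r + 2)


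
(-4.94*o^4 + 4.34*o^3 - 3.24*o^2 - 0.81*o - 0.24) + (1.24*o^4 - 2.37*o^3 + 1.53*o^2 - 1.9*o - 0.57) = -3.7*o^4 + 1.97*o^3 - 1.71*o^2 - 2.71*o - 0.81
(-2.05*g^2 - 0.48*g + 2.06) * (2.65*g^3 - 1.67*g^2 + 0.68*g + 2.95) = -5.4325*g^5 + 2.1515*g^4 + 4.8666*g^3 - 9.8141*g^2 - 0.0151999999999999*g + 6.077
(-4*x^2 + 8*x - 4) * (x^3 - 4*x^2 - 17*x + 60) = -4*x^5 + 24*x^4 + 32*x^3 - 360*x^2 + 548*x - 240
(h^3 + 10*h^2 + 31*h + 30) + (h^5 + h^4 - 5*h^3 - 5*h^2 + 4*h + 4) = h^5 + h^4 - 4*h^3 + 5*h^2 + 35*h + 34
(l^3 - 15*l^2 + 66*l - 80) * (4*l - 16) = 4*l^4 - 76*l^3 + 504*l^2 - 1376*l + 1280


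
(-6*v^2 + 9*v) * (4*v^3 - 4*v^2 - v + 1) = -24*v^5 + 60*v^4 - 30*v^3 - 15*v^2 + 9*v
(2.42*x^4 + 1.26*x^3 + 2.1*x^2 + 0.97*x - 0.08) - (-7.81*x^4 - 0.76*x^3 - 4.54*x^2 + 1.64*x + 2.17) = 10.23*x^4 + 2.02*x^3 + 6.64*x^2 - 0.67*x - 2.25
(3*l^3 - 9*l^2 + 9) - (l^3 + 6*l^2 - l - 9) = 2*l^3 - 15*l^2 + l + 18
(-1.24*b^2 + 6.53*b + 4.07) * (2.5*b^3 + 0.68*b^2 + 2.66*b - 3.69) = -3.1*b^5 + 15.4818*b^4 + 11.317*b^3 + 24.713*b^2 - 13.2695*b - 15.0183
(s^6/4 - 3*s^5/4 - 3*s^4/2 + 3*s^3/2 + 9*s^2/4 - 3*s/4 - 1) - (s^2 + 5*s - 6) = s^6/4 - 3*s^5/4 - 3*s^4/2 + 3*s^3/2 + 5*s^2/4 - 23*s/4 + 5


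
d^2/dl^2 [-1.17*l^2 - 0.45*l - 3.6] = -2.34000000000000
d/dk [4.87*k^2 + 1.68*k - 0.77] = 9.74*k + 1.68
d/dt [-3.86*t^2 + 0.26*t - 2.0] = 0.26 - 7.72*t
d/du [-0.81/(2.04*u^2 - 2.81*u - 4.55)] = (3.3048*u - 2.2761)/(-2.04*u^2 + 2.81*u + 4.55)^2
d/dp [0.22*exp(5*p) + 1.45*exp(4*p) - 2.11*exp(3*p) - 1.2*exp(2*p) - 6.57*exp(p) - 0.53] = (1.1*exp(4*p) + 5.8*exp(3*p) - 6.33*exp(2*p) - 2.4*exp(p) - 6.57)*exp(p)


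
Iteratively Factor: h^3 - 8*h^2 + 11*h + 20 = (h - 4)*(h^2 - 4*h - 5) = (h - 4)*(h + 1)*(h - 5)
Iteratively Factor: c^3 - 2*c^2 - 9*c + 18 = (c - 3)*(c^2 + c - 6) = (c - 3)*(c - 2)*(c + 3)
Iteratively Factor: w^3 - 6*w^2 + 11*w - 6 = (w - 3)*(w^2 - 3*w + 2) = (w - 3)*(w - 1)*(w - 2)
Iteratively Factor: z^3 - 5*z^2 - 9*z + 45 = (z + 3)*(z^2 - 8*z + 15) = (z - 5)*(z + 3)*(z - 3)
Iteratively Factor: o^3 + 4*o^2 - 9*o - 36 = (o + 4)*(o^2 - 9) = (o - 3)*(o + 4)*(o + 3)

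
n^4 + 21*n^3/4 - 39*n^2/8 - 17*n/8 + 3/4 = (n - 1)*(n - 1/4)*(n + 1/2)*(n + 6)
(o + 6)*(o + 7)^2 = o^3 + 20*o^2 + 133*o + 294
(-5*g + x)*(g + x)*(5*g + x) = -25*g^3 - 25*g^2*x + g*x^2 + x^3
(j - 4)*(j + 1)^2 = j^3 - 2*j^2 - 7*j - 4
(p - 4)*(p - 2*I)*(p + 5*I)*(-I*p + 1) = -I*p^4 + 4*p^3 + 4*I*p^3 - 16*p^2 - 7*I*p^2 + 10*p + 28*I*p - 40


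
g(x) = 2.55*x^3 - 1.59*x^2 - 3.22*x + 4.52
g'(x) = 7.65*x^2 - 3.18*x - 3.22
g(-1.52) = -3.21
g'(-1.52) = 19.29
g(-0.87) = 4.44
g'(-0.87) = 5.34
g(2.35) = 21.27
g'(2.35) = 31.55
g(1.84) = 9.10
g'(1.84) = 16.83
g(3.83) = 112.13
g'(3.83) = 96.82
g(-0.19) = 5.06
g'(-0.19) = -2.34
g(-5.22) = -384.70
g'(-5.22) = 221.83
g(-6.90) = -886.66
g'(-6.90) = 382.94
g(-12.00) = -4592.20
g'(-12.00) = 1136.54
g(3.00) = 49.40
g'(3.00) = 56.09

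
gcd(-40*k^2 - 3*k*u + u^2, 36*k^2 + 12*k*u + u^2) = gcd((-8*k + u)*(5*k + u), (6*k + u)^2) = 1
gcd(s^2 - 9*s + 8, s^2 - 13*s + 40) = s - 8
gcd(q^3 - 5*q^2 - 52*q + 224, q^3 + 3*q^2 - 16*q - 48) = q - 4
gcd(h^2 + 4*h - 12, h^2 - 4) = h - 2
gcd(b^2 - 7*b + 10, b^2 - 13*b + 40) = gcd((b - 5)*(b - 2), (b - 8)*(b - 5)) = b - 5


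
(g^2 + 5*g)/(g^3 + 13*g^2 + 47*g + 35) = g/(g^2 + 8*g + 7)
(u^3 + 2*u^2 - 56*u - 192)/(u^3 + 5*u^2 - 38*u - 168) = (u^2 - 2*u - 48)/(u^2 + u - 42)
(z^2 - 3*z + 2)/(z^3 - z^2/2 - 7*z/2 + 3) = 2*(z - 2)/(2*z^2 + z - 6)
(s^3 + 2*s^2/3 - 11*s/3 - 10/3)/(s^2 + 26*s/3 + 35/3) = (s^2 - s - 2)/(s + 7)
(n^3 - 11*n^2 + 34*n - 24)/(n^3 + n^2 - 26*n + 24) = (n - 6)/(n + 6)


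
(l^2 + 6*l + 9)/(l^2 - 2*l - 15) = (l + 3)/(l - 5)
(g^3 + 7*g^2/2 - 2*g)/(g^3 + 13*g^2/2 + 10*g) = (2*g - 1)/(2*g + 5)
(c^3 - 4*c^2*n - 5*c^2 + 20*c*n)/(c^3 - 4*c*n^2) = (c^2 - 4*c*n - 5*c + 20*n)/(c^2 - 4*n^2)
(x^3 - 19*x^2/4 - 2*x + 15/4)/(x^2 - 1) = (4*x^2 - 23*x + 15)/(4*(x - 1))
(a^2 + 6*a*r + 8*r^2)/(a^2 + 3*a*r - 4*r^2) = (-a - 2*r)/(-a + r)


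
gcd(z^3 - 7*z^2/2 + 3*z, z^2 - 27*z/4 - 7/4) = 1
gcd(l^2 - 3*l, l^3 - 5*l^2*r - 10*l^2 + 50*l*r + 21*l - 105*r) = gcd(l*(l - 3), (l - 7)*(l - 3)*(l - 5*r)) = l - 3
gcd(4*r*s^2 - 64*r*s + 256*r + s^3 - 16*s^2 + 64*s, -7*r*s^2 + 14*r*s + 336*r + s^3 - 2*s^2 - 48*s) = s - 8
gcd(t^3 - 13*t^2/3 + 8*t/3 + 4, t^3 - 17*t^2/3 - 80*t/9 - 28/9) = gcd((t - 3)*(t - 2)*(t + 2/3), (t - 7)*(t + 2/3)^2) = t + 2/3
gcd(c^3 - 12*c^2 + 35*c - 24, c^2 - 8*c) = c - 8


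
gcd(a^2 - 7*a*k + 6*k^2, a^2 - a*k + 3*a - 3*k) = a - k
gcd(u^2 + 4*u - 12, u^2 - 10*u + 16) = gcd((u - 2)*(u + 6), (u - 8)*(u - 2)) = u - 2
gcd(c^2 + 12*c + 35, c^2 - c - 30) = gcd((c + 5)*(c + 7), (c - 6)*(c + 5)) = c + 5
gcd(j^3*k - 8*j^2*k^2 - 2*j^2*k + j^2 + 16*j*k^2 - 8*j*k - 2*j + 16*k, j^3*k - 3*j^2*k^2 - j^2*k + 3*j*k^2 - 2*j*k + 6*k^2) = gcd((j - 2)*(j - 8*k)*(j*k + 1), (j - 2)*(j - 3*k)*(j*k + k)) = j - 2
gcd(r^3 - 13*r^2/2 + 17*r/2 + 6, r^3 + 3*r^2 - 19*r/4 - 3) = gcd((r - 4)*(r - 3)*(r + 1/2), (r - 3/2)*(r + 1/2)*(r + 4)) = r + 1/2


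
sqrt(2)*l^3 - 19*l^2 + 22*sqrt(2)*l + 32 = (l - 8*sqrt(2))*(l - 2*sqrt(2))*(sqrt(2)*l + 1)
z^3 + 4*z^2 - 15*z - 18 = (z - 3)*(z + 1)*(z + 6)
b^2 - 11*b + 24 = (b - 8)*(b - 3)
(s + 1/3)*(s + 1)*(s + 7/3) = s^3 + 11*s^2/3 + 31*s/9 + 7/9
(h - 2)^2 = h^2 - 4*h + 4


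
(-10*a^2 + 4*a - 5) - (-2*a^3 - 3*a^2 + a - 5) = 2*a^3 - 7*a^2 + 3*a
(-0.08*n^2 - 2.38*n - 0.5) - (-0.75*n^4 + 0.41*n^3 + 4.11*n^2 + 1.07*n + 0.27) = 0.75*n^4 - 0.41*n^3 - 4.19*n^2 - 3.45*n - 0.77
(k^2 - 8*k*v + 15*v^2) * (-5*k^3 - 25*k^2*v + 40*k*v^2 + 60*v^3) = -5*k^5 + 15*k^4*v + 165*k^3*v^2 - 635*k^2*v^3 + 120*k*v^4 + 900*v^5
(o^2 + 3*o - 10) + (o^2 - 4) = 2*o^2 + 3*o - 14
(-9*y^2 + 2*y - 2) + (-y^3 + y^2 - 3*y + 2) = -y^3 - 8*y^2 - y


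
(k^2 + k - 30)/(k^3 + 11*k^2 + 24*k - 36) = (k - 5)/(k^2 + 5*k - 6)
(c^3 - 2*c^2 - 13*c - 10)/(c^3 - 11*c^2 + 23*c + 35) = (c + 2)/(c - 7)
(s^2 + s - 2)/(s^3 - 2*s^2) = (s^2 + s - 2)/(s^2*(s - 2))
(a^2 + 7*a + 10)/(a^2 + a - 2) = (a + 5)/(a - 1)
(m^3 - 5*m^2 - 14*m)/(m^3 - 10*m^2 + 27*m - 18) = m*(m^2 - 5*m - 14)/(m^3 - 10*m^2 + 27*m - 18)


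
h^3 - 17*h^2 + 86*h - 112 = (h - 8)*(h - 7)*(h - 2)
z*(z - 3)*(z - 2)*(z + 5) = z^4 - 19*z^2 + 30*z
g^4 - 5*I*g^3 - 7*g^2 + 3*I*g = g*(g - 3*I)*(g - I)^2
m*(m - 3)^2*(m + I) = m^4 - 6*m^3 + I*m^3 + 9*m^2 - 6*I*m^2 + 9*I*m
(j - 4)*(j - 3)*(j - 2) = j^3 - 9*j^2 + 26*j - 24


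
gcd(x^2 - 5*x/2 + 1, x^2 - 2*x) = x - 2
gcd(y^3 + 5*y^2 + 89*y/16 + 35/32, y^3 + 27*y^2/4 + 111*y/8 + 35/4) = y^2 + 19*y/4 + 35/8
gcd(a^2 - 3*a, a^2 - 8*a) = a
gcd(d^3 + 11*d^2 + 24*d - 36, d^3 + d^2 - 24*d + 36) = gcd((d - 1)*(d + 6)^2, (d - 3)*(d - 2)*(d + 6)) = d + 6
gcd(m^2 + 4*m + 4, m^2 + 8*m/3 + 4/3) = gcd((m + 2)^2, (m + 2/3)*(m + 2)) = m + 2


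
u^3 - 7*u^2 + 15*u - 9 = (u - 3)^2*(u - 1)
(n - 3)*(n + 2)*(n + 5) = n^3 + 4*n^2 - 11*n - 30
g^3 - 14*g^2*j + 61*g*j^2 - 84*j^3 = (g - 7*j)*(g - 4*j)*(g - 3*j)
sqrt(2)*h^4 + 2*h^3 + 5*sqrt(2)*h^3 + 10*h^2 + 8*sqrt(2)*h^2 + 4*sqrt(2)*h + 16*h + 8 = (h + 2)^2*(h + sqrt(2))*(sqrt(2)*h + sqrt(2))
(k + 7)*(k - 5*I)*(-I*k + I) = -I*k^3 - 5*k^2 - 6*I*k^2 - 30*k + 7*I*k + 35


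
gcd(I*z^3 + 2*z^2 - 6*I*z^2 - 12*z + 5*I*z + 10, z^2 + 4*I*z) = 1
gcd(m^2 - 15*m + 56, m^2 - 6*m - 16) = m - 8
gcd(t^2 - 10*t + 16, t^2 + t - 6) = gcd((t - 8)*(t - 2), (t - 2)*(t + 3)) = t - 2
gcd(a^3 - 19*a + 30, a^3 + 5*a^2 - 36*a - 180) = a + 5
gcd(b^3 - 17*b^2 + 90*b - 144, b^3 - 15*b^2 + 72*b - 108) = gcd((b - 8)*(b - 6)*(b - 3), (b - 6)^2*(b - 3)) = b^2 - 9*b + 18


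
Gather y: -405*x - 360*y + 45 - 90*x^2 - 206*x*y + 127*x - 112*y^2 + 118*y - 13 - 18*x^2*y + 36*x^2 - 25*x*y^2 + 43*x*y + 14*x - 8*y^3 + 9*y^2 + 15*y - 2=-54*x^2 - 264*x - 8*y^3 + y^2*(-25*x - 103) + y*(-18*x^2 - 163*x - 227) + 30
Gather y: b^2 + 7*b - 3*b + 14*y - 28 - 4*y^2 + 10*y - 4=b^2 + 4*b - 4*y^2 + 24*y - 32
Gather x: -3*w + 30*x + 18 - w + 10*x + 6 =-4*w + 40*x + 24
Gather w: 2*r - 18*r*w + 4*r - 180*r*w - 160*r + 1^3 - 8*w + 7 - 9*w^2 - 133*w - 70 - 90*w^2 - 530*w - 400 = -154*r - 99*w^2 + w*(-198*r - 671) - 462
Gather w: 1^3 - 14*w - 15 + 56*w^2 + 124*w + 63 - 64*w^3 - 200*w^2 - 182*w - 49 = -64*w^3 - 144*w^2 - 72*w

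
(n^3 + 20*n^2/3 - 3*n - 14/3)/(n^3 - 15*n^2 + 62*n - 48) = (3*n^2 + 23*n + 14)/(3*(n^2 - 14*n + 48))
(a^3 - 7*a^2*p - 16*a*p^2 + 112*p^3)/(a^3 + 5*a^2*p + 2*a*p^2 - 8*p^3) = (-a^2 + 11*a*p - 28*p^2)/(-a^2 - a*p + 2*p^2)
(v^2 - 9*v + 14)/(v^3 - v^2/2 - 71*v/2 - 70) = 2*(v - 2)/(2*v^2 + 13*v + 20)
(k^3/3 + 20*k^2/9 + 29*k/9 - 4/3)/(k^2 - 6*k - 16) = (-3*k^3 - 20*k^2 - 29*k + 12)/(9*(-k^2 + 6*k + 16))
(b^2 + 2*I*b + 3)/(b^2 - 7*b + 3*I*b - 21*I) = (b - I)/(b - 7)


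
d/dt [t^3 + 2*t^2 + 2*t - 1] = 3*t^2 + 4*t + 2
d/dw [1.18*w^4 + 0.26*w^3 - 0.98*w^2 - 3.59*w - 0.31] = 4.72*w^3 + 0.78*w^2 - 1.96*w - 3.59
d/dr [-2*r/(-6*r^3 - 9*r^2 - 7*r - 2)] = 2*(-12*r^3 - 9*r^2 + 2)/(36*r^6 + 108*r^5 + 165*r^4 + 150*r^3 + 85*r^2 + 28*r + 4)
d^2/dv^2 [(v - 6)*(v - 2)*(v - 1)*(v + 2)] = 12*v^2 - 42*v + 4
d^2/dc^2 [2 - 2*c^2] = -4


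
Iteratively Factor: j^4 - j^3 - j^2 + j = (j)*(j^3 - j^2 - j + 1) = j*(j + 1)*(j^2 - 2*j + 1) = j*(j - 1)*(j + 1)*(j - 1)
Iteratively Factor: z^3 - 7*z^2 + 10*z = (z - 2)*(z^2 - 5*z) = (z - 5)*(z - 2)*(z)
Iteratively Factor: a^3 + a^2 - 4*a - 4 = (a - 2)*(a^2 + 3*a + 2) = (a - 2)*(a + 2)*(a + 1)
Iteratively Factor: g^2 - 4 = (g + 2)*(g - 2)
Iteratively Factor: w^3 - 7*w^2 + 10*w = (w)*(w^2 - 7*w + 10) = w*(w - 5)*(w - 2)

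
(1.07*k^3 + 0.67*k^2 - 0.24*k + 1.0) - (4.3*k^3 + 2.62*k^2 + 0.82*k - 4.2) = -3.23*k^3 - 1.95*k^2 - 1.06*k + 5.2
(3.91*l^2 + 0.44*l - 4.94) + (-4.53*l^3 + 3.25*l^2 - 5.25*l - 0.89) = -4.53*l^3 + 7.16*l^2 - 4.81*l - 5.83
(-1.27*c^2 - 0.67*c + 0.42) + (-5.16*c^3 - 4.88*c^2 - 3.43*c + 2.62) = -5.16*c^3 - 6.15*c^2 - 4.1*c + 3.04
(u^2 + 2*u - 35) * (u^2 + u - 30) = u^4 + 3*u^3 - 63*u^2 - 95*u + 1050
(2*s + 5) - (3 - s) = 3*s + 2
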